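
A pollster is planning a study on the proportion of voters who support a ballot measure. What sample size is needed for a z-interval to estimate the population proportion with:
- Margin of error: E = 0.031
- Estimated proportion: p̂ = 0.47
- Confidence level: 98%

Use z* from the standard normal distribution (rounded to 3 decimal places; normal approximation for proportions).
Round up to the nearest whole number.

Using z* for proportion z-interval (normal approximation).

For 98% confidence, z* = 2.326 (from standard normal table)

Sample size formula for proportion z-interval: n = z*²p̂(1-p̂)/E²

n = 2.326² × 0.47 × 0.53 / 0.031²
  = 5.410276 × 0.2491 / 0.000961
  = 1402.3931

Round up to the nearest whole number: n = 1403

1403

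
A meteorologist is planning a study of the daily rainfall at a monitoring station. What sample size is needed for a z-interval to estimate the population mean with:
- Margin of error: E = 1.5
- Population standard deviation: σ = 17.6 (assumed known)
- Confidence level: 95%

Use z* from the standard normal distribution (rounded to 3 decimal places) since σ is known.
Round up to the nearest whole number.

Using z* since population σ is known (z-interval formula).

For 95% confidence, z* = 1.96 (from standard normal table)

Sample size formula for z-interval: n = (z*σ/E)²

n = (1.96 × 17.6 / 1.5)²
  = (22.997333)²
  = 528.8773

Round up to the nearest whole number: n = 529

529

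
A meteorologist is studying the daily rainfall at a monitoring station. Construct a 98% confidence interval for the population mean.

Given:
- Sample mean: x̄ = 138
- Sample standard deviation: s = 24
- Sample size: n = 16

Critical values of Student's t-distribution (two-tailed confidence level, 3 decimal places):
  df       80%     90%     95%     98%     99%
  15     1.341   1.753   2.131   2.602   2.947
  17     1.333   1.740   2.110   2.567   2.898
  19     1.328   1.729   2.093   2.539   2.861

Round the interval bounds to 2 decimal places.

The population standard deviation σ is unknown (only the sample standard deviation s is given), so use a t-interval with df = n - 1 = 16 - 1 = 15.

For 98% confidence with df = 15, t* = 2.602 (from t-table)

Standard error: SE = s/√n = 24/√16 = 6.000000

Margin of error: E = t* × SE = 2.602 × 6.000000 = 15.6120

T-interval: x̄ ± E = 138 ± 15.6120 = (122.3880, 153.6120)

Rounded to 2 decimal places:

(122.39, 153.61)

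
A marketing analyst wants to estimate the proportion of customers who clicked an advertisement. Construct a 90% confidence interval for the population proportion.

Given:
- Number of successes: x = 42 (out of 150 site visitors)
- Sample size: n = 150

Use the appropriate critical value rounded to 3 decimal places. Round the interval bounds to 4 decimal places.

Sample proportion: p̂ = 42/150 = 0.280000

Check conditions for normal approximation:
  np̂ = 42 ≥ 10 ✓
  n(1-p̂) = 108 ≥ 10 ✓

The sample is large enough, so use a z-interval (normal approximation) for the proportion.

For 90% confidence, z* = 1.645 (from standard normal table)

Standard error: SE = √(p̂(1-p̂)/n) = √(0.280000×0.720000/150) = 0.03666061

Margin of error: E = z* × SE = 1.645 × 0.03666061 = 0.060307

Z-interval: p̂ ± E = 0.280000 ± 0.060307 = (0.219693, 0.340307)

Rounded to 4 decimal places:

(0.2197, 0.3403)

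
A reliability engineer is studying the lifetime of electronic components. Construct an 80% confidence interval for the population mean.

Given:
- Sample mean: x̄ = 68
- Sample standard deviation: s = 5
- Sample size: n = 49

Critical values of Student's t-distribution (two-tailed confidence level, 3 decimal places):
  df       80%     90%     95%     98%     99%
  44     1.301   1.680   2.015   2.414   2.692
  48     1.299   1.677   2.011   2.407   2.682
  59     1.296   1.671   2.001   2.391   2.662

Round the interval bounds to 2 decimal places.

The population standard deviation σ is unknown (only the sample standard deviation s is given), so use a t-interval with df = n - 1 = 49 - 1 = 48.

For 80% confidence with df = 48, t* = 1.299 (from t-table)

Standard error: SE = s/√n = 5/√49 = 0.714286

Margin of error: E = t* × SE = 1.299 × 0.714286 = 0.9279

T-interval: x̄ ± E = 68 ± 0.9279 = (67.0721, 68.9279)

Rounded to 2 decimal places:

(67.07, 68.93)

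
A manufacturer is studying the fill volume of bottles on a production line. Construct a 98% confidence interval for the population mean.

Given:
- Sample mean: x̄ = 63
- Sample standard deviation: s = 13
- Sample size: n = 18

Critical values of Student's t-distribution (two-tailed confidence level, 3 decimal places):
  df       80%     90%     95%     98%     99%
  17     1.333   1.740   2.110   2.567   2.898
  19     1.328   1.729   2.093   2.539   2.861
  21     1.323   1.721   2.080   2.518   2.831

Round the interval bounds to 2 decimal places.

The population standard deviation σ is unknown (only the sample standard deviation s is given), so use a t-interval with df = n - 1 = 18 - 1 = 17.

For 98% confidence with df = 17, t* = 2.567 (from t-table)

Standard error: SE = s/√n = 13/√18 = 3.064129

Margin of error: E = t* × SE = 2.567 × 3.064129 = 7.8656

T-interval: x̄ ± E = 63 ± 7.8656 = (55.1344, 70.8656)

Rounded to 2 decimal places:

(55.13, 70.87)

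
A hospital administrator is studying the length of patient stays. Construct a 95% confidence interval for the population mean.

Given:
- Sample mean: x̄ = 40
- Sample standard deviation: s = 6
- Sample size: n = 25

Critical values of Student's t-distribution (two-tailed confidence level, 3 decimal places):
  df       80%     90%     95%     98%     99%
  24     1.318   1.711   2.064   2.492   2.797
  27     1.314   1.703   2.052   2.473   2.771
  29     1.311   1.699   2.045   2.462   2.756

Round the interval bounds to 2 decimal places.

The population standard deviation σ is unknown (only the sample standard deviation s is given), so use a t-interval with df = n - 1 = 25 - 1 = 24.

For 95% confidence with df = 24, t* = 2.064 (from t-table)

Standard error: SE = s/√n = 6/√25 = 1.200000

Margin of error: E = t* × SE = 2.064 × 1.200000 = 2.4768

T-interval: x̄ ± E = 40 ± 2.4768 = (37.5232, 42.4768)

Rounded to 2 decimal places:

(37.52, 42.48)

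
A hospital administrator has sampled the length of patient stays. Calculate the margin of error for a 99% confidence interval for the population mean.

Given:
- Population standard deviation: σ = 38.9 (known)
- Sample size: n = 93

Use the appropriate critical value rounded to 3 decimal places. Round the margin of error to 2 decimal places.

The population standard deviation σ is known, so use the z-interval margin of error formula.

For 99% confidence, z* = 2.576 (from standard normal table)

Margin of error formula for z-interval: E = z* × σ/√n

E = 2.576 × 38.9/√93
  = 2.576 × 4.033742
  = 10.3909

Rounded to 2 decimal places:

10.39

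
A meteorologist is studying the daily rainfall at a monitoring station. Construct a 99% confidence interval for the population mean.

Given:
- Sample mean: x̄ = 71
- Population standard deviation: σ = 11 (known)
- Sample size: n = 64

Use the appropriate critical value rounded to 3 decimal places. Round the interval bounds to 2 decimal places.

The population standard deviation σ is known, so use a z-interval (standard normal critical value).

For 99% confidence, z* = 2.576 (from standard normal table)

Standard error: SE = σ/√n = 11/√64 = 1.375000

Margin of error: E = z* × SE = 2.576 × 1.375000 = 3.5420

Z-interval: x̄ ± E = 71 ± 3.5420 = (67.4580, 74.5420)

Rounded to 2 decimal places:

(67.46, 74.54)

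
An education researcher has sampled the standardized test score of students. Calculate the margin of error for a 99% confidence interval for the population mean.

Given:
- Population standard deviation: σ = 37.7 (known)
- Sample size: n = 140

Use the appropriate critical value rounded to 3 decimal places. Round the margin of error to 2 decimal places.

The population standard deviation σ is known, so use the z-interval margin of error formula.

For 99% confidence, z* = 2.576 (from standard normal table)

Margin of error formula for z-interval: E = z* × σ/√n

E = 2.576 × 37.7/√140
  = 2.576 × 3.186232
  = 8.2077

Rounded to 2 decimal places:

8.21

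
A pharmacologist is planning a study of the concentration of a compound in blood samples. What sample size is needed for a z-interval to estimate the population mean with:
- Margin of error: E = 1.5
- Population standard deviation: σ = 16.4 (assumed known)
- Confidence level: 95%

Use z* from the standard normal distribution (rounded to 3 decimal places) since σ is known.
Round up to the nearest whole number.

Using z* since population σ is known (z-interval formula).

For 95% confidence, z* = 1.96 (from standard normal table)

Sample size formula for z-interval: n = (z*σ/E)²

n = (1.96 × 16.4 / 1.5)²
  = (21.429333)²
  = 459.2163

Round up to the nearest whole number: n = 460

460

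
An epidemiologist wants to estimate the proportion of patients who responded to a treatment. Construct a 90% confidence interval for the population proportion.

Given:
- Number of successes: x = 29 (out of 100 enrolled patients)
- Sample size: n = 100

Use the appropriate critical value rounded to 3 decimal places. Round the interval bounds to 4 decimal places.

Sample proportion: p̂ = 29/100 = 0.290000

Check conditions for normal approximation:
  np̂ = 29 ≥ 10 ✓
  n(1-p̂) = 71 ≥ 10 ✓

The sample is large enough, so use a z-interval (normal approximation) for the proportion.

For 90% confidence, z* = 1.645 (from standard normal table)

Standard error: SE = √(p̂(1-p̂)/n) = √(0.290000×0.710000/100) = 0.04537621

Margin of error: E = z* × SE = 1.645 × 0.04537621 = 0.074644

Z-interval: p̂ ± E = 0.290000 ± 0.074644 = (0.215356, 0.364644)

Rounded to 4 decimal places:

(0.2154, 0.3646)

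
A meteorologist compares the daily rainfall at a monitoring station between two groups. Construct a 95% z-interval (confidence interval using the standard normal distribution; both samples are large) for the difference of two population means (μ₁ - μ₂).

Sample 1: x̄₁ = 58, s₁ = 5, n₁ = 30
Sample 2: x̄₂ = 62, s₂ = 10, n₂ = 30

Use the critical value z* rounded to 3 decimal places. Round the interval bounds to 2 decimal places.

Both samples are large (n₁ = 30 ≥ 30, n₂ = 30 ≥ 30), so a z-interval for the difference of means applies.

Point estimate: x̄₁ - x̄₂ = 58 - 62 = -4

Standard error: SE = √(s₁²/n₁ + s₂²/n₂)
= √(5²/30 + 10²/30)
= √(0.833333 + 3.333333)
= 2.041241

For 95% confidence, z* = 1.96 (from standard normal table)
Margin of error: E = z* × SE = 1.96 × 2.041241 = 4.0008

Z-interval: (x̄₁ - x̄₂) ± E = -4 ± 4.0008 = (-8.0008, 0.0008)

Rounded to 2 decimal places:

(-8.00, 0.00)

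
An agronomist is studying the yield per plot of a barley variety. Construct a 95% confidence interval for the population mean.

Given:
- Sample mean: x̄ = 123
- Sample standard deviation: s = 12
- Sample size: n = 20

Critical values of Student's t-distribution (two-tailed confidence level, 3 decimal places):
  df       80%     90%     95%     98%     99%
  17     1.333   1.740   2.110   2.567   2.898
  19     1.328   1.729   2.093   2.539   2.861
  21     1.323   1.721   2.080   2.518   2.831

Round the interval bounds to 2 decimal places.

The population standard deviation σ is unknown (only the sample standard deviation s is given), so use a t-interval with df = n - 1 = 20 - 1 = 19.

For 95% confidence with df = 19, t* = 2.093 (from t-table)

Standard error: SE = s/√n = 12/√20 = 2.683282

Margin of error: E = t* × SE = 2.093 × 2.683282 = 5.6161

T-interval: x̄ ± E = 123 ± 5.6161 = (117.3839, 128.6161)

Rounded to 2 decimal places:

(117.38, 128.62)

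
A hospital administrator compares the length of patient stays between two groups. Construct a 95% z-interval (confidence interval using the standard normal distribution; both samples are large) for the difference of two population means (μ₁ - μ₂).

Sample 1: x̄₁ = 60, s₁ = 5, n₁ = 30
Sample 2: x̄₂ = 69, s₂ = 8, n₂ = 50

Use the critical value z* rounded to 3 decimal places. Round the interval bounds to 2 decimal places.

Both samples are large (n₁ = 30 ≥ 30, n₂ = 50 ≥ 30), so a z-interval for the difference of means applies.

Point estimate: x̄₁ - x̄₂ = 60 - 69 = -9

Standard error: SE = √(s₁²/n₁ + s₂²/n₂)
= √(5²/30 + 8²/50)
= √(0.833333 + 1.280000)
= 1.453731

For 95% confidence, z* = 1.96 (from standard normal table)
Margin of error: E = z* × SE = 1.96 × 1.453731 = 2.8493

Z-interval: (x̄₁ - x̄₂) ± E = -9 ± 2.8493 = (-11.8493, -6.1507)

Rounded to 2 decimal places:

(-11.85, -6.15)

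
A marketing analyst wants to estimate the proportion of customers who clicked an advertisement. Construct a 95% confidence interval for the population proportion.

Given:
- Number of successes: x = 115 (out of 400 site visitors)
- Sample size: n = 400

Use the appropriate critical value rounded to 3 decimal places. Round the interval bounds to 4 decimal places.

Sample proportion: p̂ = 115/400 = 0.287500

Check conditions for normal approximation:
  np̂ = 115 ≥ 10 ✓
  n(1-p̂) = 285 ≥ 10 ✓

The sample is large enough, so use a z-interval (normal approximation) for the proportion.

For 95% confidence, z* = 1.96 (from standard normal table)

Standard error: SE = √(p̂(1-p̂)/n) = √(0.287500×0.712500/400) = 0.02262983

Margin of error: E = z* × SE = 1.96 × 0.02262983 = 0.044354

Z-interval: p̂ ± E = 0.287500 ± 0.044354 = (0.243146, 0.331854)

Rounded to 4 decimal places:

(0.2431, 0.3319)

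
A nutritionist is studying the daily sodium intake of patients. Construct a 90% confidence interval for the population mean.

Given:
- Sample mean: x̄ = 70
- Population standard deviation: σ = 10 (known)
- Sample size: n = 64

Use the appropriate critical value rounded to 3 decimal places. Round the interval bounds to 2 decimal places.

The population standard deviation σ is known, so use a z-interval (standard normal critical value).

For 90% confidence, z* = 1.645 (from standard normal table)

Standard error: SE = σ/√n = 10/√64 = 1.250000

Margin of error: E = z* × SE = 1.645 × 1.250000 = 2.0562

Z-interval: x̄ ± E = 70 ± 2.0562 = (67.9437, 72.0563)

Rounded to 2 decimal places:

(67.94, 72.06)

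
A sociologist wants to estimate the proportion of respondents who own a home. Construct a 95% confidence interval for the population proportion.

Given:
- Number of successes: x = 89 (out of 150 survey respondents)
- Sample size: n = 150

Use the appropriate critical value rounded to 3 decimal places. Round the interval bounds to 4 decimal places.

Sample proportion: p̂ = 89/150 = 0.593333

Check conditions for normal approximation:
  np̂ = 89 ≥ 10 ✓
  n(1-p̂) = 61 ≥ 10 ✓

The sample is large enough, so use a z-interval (normal approximation) for the proportion.

For 95% confidence, z* = 1.96 (from standard normal table)

Standard error: SE = √(p̂(1-p̂)/n) = √(0.593333×0.406667/150) = 0.04010726

Margin of error: E = z* × SE = 1.96 × 0.04010726 = 0.078610

Z-interval: p̂ ± E = 0.593333 ± 0.078610 = (0.514723, 0.671944)

Rounded to 4 decimal places:

(0.5147, 0.6719)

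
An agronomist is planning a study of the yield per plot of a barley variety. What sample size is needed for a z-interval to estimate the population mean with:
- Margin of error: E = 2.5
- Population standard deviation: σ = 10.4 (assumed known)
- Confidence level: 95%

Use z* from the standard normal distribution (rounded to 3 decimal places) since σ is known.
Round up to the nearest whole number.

Using z* since population σ is known (z-interval formula).

For 95% confidence, z* = 1.96 (from standard normal table)

Sample size formula for z-interval: n = (z*σ/E)²

n = (1.96 × 10.4 / 2.5)²
  = (8.153600)²
  = 66.4812

Round up to the nearest whole number: n = 67

67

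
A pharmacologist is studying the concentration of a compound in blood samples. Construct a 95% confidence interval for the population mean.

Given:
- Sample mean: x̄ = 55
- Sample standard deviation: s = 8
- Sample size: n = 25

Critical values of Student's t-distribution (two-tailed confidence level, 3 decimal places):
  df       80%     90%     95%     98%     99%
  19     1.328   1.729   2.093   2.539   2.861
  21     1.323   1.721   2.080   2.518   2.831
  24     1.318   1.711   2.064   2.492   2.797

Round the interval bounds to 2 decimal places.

The population standard deviation σ is unknown (only the sample standard deviation s is given), so use a t-interval with df = n - 1 = 25 - 1 = 24.

For 95% confidence with df = 24, t* = 2.064 (from t-table)

Standard error: SE = s/√n = 8/√25 = 1.600000

Margin of error: E = t* × SE = 2.064 × 1.600000 = 3.3024

T-interval: x̄ ± E = 55 ± 3.3024 = (51.6976, 58.3024)

Rounded to 2 decimal places:

(51.70, 58.30)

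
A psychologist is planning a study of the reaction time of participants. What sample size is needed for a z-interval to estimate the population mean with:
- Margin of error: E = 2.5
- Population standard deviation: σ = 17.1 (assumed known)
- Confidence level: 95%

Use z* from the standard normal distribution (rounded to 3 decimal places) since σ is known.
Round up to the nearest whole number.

Using z* since population σ is known (z-interval formula).

For 95% confidence, z* = 1.96 (from standard normal table)

Sample size formula for z-interval: n = (z*σ/E)²

n = (1.96 × 17.1 / 2.5)²
  = (13.406400)²
  = 179.7316

Round up to the nearest whole number: n = 180

180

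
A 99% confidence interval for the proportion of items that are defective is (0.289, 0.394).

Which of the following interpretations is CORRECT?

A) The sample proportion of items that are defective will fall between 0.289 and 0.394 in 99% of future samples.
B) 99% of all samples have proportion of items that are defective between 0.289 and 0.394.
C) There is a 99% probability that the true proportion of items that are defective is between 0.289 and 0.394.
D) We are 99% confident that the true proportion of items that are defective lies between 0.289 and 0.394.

A confidence interval represents our confidence in the procedure, not a probability statement about the parameter.

Key concept: If we repeated this sampling process many times and computed a 99% CI each time, about 99% of those intervals would contain the true population parameter.

For this specific interval (0.289, 0.394):
- Midpoint (point estimate): 0.3415
- Margin of error: 0.0525

The correct interpretation is the one stating confidence that the true parameter lies in the interval — option D.

D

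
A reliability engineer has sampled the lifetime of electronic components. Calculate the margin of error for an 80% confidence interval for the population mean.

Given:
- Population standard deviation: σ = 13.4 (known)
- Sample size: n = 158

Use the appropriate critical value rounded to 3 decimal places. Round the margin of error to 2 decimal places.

The population standard deviation σ is known, so use the z-interval margin of error formula.

For 80% confidence, z* = 1.282 (from standard normal table)

Margin of error formula for z-interval: E = z* × σ/√n

E = 1.282 × 13.4/√158
  = 1.282 × 1.066047
  = 1.3667

Rounded to 2 decimal places:

1.37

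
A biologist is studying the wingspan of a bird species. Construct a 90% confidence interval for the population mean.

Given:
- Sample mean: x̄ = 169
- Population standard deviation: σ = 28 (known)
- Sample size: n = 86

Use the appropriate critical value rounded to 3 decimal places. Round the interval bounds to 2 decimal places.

The population standard deviation σ is known, so use a z-interval (standard normal critical value).

For 90% confidence, z* = 1.645 (from standard normal table)

Standard error: SE = σ/√n = 28/√86 = 3.019318

Margin of error: E = z* × SE = 1.645 × 3.019318 = 4.9668

Z-interval: x̄ ± E = 169 ± 4.9668 = (164.0332, 173.9668)

Rounded to 2 decimal places:

(164.03, 173.97)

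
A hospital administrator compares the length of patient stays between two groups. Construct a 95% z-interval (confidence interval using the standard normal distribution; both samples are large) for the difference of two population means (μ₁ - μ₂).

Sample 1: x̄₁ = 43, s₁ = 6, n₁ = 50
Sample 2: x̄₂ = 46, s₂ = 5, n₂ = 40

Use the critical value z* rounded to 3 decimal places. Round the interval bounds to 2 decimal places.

Both samples are large (n₁ = 50 ≥ 30, n₂ = 40 ≥ 30), so a z-interval for the difference of means applies.

Point estimate: x̄₁ - x̄₂ = 43 - 46 = -3

Standard error: SE = √(s₁²/n₁ + s₂²/n₂)
= √(6²/50 + 5²/40)
= √(0.720000 + 0.625000)
= 1.159741

For 95% confidence, z* = 1.96 (from standard normal table)
Margin of error: E = z* × SE = 1.96 × 1.159741 = 2.2731

Z-interval: (x̄₁ - x̄₂) ± E = -3 ± 2.2731 = (-5.2731, -0.7269)

Rounded to 2 decimal places:

(-5.27, -0.73)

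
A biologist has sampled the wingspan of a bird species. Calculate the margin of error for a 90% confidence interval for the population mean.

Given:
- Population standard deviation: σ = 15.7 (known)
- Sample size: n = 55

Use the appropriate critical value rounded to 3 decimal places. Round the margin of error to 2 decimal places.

The population standard deviation σ is known, so use the z-interval margin of error formula.

For 90% confidence, z* = 1.645 (from standard normal table)

Margin of error formula for z-interval: E = z* × σ/√n

E = 1.645 × 15.7/√55
  = 1.645 × 2.116988
  = 3.4824

Rounded to 2 decimal places:

3.48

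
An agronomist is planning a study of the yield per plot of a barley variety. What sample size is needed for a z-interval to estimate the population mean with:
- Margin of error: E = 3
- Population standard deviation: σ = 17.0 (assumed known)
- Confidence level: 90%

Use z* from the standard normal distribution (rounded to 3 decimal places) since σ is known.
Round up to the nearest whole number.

Using z* since population σ is known (z-interval formula).

For 90% confidence, z* = 1.645 (from standard normal table)

Sample size formula for z-interval: n = (z*σ/E)²

n = (1.645 × 17.0 / 3)²
  = (9.321667)²
  = 86.8935

Round up to the nearest whole number: n = 87

87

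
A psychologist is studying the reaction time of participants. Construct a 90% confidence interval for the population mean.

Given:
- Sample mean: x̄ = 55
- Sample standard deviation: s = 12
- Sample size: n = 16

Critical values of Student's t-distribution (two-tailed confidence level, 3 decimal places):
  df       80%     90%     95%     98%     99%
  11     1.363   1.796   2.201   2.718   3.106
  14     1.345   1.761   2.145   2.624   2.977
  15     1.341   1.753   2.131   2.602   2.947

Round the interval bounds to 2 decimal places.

The population standard deviation σ is unknown (only the sample standard deviation s is given), so use a t-interval with df = n - 1 = 16 - 1 = 15.

For 90% confidence with df = 15, t* = 1.753 (from t-table)

Standard error: SE = s/√n = 12/√16 = 3.000000

Margin of error: E = t* × SE = 1.753 × 3.000000 = 5.2590

T-interval: x̄ ± E = 55 ± 5.2590 = (49.7410, 60.2590)

Rounded to 2 decimal places:

(49.74, 60.26)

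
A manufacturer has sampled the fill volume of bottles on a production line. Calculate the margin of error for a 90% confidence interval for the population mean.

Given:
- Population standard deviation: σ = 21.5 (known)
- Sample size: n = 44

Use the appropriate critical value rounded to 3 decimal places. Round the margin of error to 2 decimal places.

The population standard deviation σ is known, so use the z-interval margin of error formula.

For 90% confidence, z* = 1.645 (from standard normal table)

Margin of error formula for z-interval: E = z* × σ/√n

E = 1.645 × 21.5/√44
  = 1.645 × 3.241247
  = 5.3319

Rounded to 2 decimal places:

5.33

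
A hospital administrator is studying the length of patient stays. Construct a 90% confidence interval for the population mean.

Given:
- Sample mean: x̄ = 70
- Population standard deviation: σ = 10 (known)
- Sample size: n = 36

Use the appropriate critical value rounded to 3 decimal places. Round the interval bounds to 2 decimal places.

The population standard deviation σ is known, so use a z-interval (standard normal critical value).

For 90% confidence, z* = 1.645 (from standard normal table)

Standard error: SE = σ/√n = 10/√36 = 1.666667

Margin of error: E = z* × SE = 1.645 × 1.666667 = 2.7417

Z-interval: x̄ ± E = 70 ± 2.7417 = (67.2583, 72.7417)

Rounded to 2 decimal places:

(67.26, 72.74)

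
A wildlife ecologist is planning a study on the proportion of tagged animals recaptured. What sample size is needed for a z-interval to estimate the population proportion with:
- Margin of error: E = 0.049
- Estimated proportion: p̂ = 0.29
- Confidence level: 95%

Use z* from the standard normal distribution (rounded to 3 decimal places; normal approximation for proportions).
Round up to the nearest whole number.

Using z* for proportion z-interval (normal approximation).

For 95% confidence, z* = 1.96 (from standard normal table)

Sample size formula for proportion z-interval: n = z*²p̂(1-p̂)/E²

n = 1.96² × 0.29 × 0.71 / 0.049²
  = 3.8416 × 0.2059 / 0.002401
  = 329.4400

Round up to the nearest whole number: n = 330

330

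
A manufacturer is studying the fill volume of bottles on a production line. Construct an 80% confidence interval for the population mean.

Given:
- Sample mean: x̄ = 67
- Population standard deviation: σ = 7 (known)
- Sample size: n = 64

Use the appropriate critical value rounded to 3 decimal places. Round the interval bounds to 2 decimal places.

The population standard deviation σ is known, so use a z-interval (standard normal critical value).

For 80% confidence, z* = 1.282 (from standard normal table)

Standard error: SE = σ/√n = 7/√64 = 0.875000

Margin of error: E = z* × SE = 1.282 × 0.875000 = 1.1218

Z-interval: x̄ ± E = 67 ± 1.1218 = (65.8782, 68.1218)

Rounded to 2 decimal places:

(65.88, 68.12)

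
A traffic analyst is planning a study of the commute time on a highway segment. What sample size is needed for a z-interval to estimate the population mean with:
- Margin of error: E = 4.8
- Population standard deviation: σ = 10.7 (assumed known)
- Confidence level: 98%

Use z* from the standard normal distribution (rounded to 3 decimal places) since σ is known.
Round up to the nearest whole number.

Using z* since population σ is known (z-interval formula).

For 98% confidence, z* = 2.326 (from standard normal table)

Sample size formula for z-interval: n = (z*σ/E)²

n = (2.326 × 10.7 / 4.8)²
  = (5.185042)²
  = 26.8847

Round up to the nearest whole number: n = 27

27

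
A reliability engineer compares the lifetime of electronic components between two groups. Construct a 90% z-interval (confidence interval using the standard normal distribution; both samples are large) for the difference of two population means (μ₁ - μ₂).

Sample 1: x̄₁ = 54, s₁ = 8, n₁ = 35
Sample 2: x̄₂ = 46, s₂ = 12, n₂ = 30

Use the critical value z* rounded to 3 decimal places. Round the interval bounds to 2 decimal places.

Both samples are large (n₁ = 35 ≥ 30, n₂ = 30 ≥ 30), so a z-interval for the difference of means applies.

Point estimate: x̄₁ - x̄₂ = 54 - 46 = 8

Standard error: SE = √(s₁²/n₁ + s₂²/n₂)
= √(8²/35 + 12²/30)
= √(1.828571 + 4.800000)
= 2.574601

For 90% confidence, z* = 1.645 (from standard normal table)
Margin of error: E = z* × SE = 1.645 × 2.574601 = 4.2352

Z-interval: (x̄₁ - x̄₂) ± E = 8 ± 4.2352 = (3.7648, 12.2352)

Rounded to 2 decimal places:

(3.76, 12.24)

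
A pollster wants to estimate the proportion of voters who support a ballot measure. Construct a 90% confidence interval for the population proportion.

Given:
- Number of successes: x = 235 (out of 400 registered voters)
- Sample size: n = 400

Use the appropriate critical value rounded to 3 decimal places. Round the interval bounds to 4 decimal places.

Sample proportion: p̂ = 235/400 = 0.587500

Check conditions for normal approximation:
  np̂ = 235 ≥ 10 ✓
  n(1-p̂) = 165 ≥ 10 ✓

The sample is large enough, so use a z-interval (normal approximation) for the proportion.

For 90% confidence, z* = 1.645 (from standard normal table)

Standard error: SE = √(p̂(1-p̂)/n) = √(0.587500×0.412500/400) = 0.02461421

Margin of error: E = z* × SE = 1.645 × 0.02461421 = 0.040490

Z-interval: p̂ ± E = 0.587500 ± 0.040490 = (0.547010, 0.627990)

Rounded to 4 decimal places:

(0.5470, 0.6280)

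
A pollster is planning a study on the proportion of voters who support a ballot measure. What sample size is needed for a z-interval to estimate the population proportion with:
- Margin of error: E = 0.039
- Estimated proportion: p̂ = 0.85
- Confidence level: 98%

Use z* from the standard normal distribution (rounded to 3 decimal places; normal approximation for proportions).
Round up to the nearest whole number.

Using z* for proportion z-interval (normal approximation).

For 98% confidence, z* = 2.326 (from standard normal table)

Sample size formula for proportion z-interval: n = z*²p̂(1-p̂)/E²

n = 2.326² × 0.85 × 0.15 / 0.039²
  = 5.410276 × 0.1275 / 0.001521
  = 453.5241

Round up to the nearest whole number: n = 454

454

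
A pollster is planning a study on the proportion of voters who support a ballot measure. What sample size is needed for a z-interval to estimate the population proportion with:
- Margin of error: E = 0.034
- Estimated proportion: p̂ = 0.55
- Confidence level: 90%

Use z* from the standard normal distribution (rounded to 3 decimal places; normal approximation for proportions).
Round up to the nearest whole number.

Using z* for proportion z-interval (normal approximation).

For 90% confidence, z* = 1.645 (from standard normal table)

Sample size formula for proportion z-interval: n = z*²p̂(1-p̂)/E²

n = 1.645² × 0.55 × 0.45 / 0.034²
  = 2.706025 × 0.2475 / 0.001156
  = 579.3609

Round up to the nearest whole number: n = 580

580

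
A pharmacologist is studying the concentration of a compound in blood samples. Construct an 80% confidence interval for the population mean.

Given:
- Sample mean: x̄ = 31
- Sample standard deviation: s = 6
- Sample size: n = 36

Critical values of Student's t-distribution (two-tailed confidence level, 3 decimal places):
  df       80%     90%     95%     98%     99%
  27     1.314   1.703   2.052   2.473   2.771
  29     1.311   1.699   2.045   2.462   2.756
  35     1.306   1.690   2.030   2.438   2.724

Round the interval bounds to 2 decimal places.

The population standard deviation σ is unknown (only the sample standard deviation s is given), so use a t-interval with df = n - 1 = 36 - 1 = 35.

For 80% confidence with df = 35, t* = 1.306 (from t-table)

Standard error: SE = s/√n = 6/√36 = 1.000000

Margin of error: E = t* × SE = 1.306 × 1.000000 = 1.3060

T-interval: x̄ ± E = 31 ± 1.3060 = (29.6940, 32.3060)

Rounded to 2 decimal places:

(29.69, 32.31)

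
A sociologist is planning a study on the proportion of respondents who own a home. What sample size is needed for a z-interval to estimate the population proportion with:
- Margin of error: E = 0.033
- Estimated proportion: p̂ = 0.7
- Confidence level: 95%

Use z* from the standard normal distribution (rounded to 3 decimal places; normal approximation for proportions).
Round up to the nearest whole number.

Using z* for proportion z-interval (normal approximation).

For 95% confidence, z* = 1.96 (from standard normal table)

Sample size formula for proportion z-interval: n = z*²p̂(1-p̂)/E²

n = 1.96² × 0.7 × 0.3 / 0.033²
  = 3.8416 × 0.21 / 0.001089
  = 740.8044

Round up to the nearest whole number: n = 741

741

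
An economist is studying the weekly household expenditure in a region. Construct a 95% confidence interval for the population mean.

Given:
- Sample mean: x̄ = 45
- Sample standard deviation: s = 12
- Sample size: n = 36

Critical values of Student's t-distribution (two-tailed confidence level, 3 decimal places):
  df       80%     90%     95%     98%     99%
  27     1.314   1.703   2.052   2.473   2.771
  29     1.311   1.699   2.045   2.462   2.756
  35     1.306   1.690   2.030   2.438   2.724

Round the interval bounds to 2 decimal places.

The population standard deviation σ is unknown (only the sample standard deviation s is given), so use a t-interval with df = n - 1 = 36 - 1 = 35.

For 95% confidence with df = 35, t* = 2.030 (from t-table)

Standard error: SE = s/√n = 12/√36 = 2.000000

Margin of error: E = t* × SE = 2.030 × 2.000000 = 4.0600

T-interval: x̄ ± E = 45 ± 4.0600 = (40.9400, 49.0600)

Rounded to 2 decimal places:

(40.94, 49.06)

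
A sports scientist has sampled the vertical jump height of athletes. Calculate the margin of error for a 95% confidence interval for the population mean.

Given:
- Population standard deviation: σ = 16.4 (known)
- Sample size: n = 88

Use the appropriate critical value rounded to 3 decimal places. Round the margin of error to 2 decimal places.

The population standard deviation σ is known, so use the z-interval margin of error formula.

For 95% confidence, z* = 1.96 (from standard normal table)

Margin of error formula for z-interval: E = z* × σ/√n

E = 1.96 × 16.4/√88
  = 1.96 × 1.748246
  = 3.4266

Rounded to 2 decimal places:

3.43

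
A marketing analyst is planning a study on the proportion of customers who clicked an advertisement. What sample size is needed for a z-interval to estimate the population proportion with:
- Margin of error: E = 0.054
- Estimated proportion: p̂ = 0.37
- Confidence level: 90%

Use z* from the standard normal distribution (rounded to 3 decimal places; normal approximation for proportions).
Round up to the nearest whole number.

Using z* for proportion z-interval (normal approximation).

For 90% confidence, z* = 1.645 (from standard normal table)

Sample size formula for proportion z-interval: n = z*²p̂(1-p̂)/E²

n = 1.645² × 0.37 × 0.63 / 0.054²
  = 2.706025 × 0.2331 / 0.002916
  = 216.3150

Round up to the nearest whole number: n = 217

217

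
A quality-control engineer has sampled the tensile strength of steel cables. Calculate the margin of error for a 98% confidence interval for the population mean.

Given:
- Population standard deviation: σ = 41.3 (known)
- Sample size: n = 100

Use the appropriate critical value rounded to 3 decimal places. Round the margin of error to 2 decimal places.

The population standard deviation σ is known, so use the z-interval margin of error formula.

For 98% confidence, z* = 2.326 (from standard normal table)

Margin of error formula for z-interval: E = z* × σ/√n

E = 2.326 × 41.3/√100
  = 2.326 × 4.130000
  = 9.6064

Rounded to 2 decimal places:

9.61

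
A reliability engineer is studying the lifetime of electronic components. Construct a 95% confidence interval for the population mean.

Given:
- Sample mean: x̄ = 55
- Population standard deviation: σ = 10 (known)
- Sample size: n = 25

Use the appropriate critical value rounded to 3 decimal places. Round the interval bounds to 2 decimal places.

The population standard deviation σ is known, so use a z-interval (standard normal critical value).

For 95% confidence, z* = 1.96 (from standard normal table)

Standard error: SE = σ/√n = 10/√25 = 2.000000

Margin of error: E = z* × SE = 1.96 × 2.000000 = 3.9200

Z-interval: x̄ ± E = 55 ± 3.9200 = (51.0800, 58.9200)

Rounded to 2 decimal places:

(51.08, 58.92)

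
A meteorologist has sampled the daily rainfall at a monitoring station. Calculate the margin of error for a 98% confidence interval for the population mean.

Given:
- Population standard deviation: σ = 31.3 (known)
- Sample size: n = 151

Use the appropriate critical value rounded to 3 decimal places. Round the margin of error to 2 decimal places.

The population standard deviation σ is known, so use the z-interval margin of error formula.

For 98% confidence, z* = 2.326 (from standard normal table)

Margin of error formula for z-interval: E = z* × σ/√n

E = 2.326 × 31.3/√151
  = 2.326 × 2.547158
  = 5.9247

Rounded to 2 decimal places:

5.92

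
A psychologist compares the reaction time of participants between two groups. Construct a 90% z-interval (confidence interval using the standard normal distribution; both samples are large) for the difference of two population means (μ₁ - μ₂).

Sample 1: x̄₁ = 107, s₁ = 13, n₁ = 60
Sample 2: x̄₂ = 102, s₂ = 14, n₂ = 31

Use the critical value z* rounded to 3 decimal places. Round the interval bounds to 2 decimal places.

Both samples are large (n₁ = 60 ≥ 30, n₂ = 31 ≥ 30), so a z-interval for the difference of means applies.

Point estimate: x̄₁ - x̄₂ = 107 - 102 = 5

Standard error: SE = √(s₁²/n₁ + s₂²/n₂)
= √(13²/60 + 14²/31)
= √(2.816667 + 6.322581)
= 3.023119

For 90% confidence, z* = 1.645 (from standard normal table)
Margin of error: E = z* × SE = 1.645 × 3.023119 = 4.9730

Z-interval: (x̄₁ - x̄₂) ± E = 5 ± 4.9730 = (0.0270, 9.9730)

Rounded to 2 decimal places:

(0.03, 9.97)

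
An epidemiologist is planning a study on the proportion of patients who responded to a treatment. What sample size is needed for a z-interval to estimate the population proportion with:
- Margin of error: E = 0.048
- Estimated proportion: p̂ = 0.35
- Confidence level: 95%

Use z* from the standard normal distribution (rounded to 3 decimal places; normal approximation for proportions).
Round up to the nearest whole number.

Using z* for proportion z-interval (normal approximation).

For 95% confidence, z* = 1.96 (from standard normal table)

Sample size formula for proportion z-interval: n = z*²p̂(1-p̂)/E²

n = 1.96² × 0.35 × 0.65 / 0.048²
  = 3.8416 × 0.2275 / 0.002304
  = 379.3247

Round up to the nearest whole number: n = 380

380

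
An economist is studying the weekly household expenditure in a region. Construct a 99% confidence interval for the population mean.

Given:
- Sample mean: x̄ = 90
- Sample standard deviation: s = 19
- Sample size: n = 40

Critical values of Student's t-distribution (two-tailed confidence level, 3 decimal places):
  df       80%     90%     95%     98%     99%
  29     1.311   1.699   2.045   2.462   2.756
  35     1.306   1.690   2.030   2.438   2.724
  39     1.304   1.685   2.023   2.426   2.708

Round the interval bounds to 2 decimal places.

The population standard deviation σ is unknown (only the sample standard deviation s is given), so use a t-interval with df = n - 1 = 40 - 1 = 39.

For 99% confidence with df = 39, t* = 2.708 (from t-table)

Standard error: SE = s/√n = 19/√40 = 3.004164

Margin of error: E = t* × SE = 2.708 × 3.004164 = 8.1353

T-interval: x̄ ± E = 90 ± 8.1353 = (81.8647, 98.1353)

Rounded to 2 decimal places:

(81.86, 98.14)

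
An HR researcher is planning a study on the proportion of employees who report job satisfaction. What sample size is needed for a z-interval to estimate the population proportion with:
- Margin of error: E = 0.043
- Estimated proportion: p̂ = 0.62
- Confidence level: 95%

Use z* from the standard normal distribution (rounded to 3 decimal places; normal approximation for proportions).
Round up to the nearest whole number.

Using z* for proportion z-interval (normal approximation).

For 95% confidence, z* = 1.96 (from standard normal table)

Sample size formula for proportion z-interval: n = z*²p̂(1-p̂)/E²

n = 1.96² × 0.62 × 0.38 / 0.043²
  = 3.8416 × 0.2356 / 0.001849
  = 489.4975

Round up to the nearest whole number: n = 490

490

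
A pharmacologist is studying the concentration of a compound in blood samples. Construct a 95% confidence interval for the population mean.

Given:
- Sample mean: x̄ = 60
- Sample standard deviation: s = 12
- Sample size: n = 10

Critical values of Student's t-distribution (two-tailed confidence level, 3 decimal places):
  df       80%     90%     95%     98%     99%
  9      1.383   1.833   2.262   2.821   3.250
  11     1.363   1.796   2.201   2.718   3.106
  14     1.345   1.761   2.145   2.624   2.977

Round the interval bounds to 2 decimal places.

The population standard deviation σ is unknown (only the sample standard deviation s is given), so use a t-interval with df = n - 1 = 10 - 1 = 9.

For 95% confidence with df = 9, t* = 2.262 (from t-table)

Standard error: SE = s/√n = 12/√10 = 3.794733

Margin of error: E = t* × SE = 2.262 × 3.794733 = 8.5837

T-interval: x̄ ± E = 60 ± 8.5837 = (51.4163, 68.5837)

Rounded to 2 decimal places:

(51.42, 68.58)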